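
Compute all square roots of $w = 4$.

|w| = 4, arg(w) = 0°
Root modulus = 4^(1/2) = 2
Root arguments: θ_k = (0° + 360°k)/2 for k = 0, 1, ..., 1
Roots: 2, -2


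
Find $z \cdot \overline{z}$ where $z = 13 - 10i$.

z * conjugate(z) = |z|^2 = a^2 + b^2
= 13^2 + (-10)^2 = 269


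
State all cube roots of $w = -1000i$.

|w| = 1000, arg(w) = 270°
Root modulus = 1000^(1/3) = 10
Root arguments: θ_k = (270° + 360°k)/3 for k = 0, 1, ..., 2
Roots: 10i, -5*sqrt(3) - 5i, 5*sqrt(3) - 5i


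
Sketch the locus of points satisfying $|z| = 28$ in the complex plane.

|z| = 28 means sqrt(x^2 + y^2) = 28
This is a circle of radius 28 centered at the origin


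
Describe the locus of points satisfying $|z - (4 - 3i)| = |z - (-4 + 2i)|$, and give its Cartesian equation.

|z - z1| = |z - z2| means z is equidistant from z1 and z2,
i.e. the perpendicular bisector of the segment from (4, -3) to (-4, 2) (midpoint (0, -1/2)).
With z = x + yi, square both sides:
(x - 4)^2 + (y - (-3))^2 = (x - (-4))^2 + (y - 2)^2
The x^2 and y^2 terms cancel: -16x + 10y = 20 - 25 = -5
Simplify: 16x - 10y = 5
Locus: Perpendicular bisector of the segment from (4, -3) to (-4, 2): the line 16x - 10y = 5


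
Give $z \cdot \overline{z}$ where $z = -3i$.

z * conjugate(z) = |z|^2 = a^2 + b^2
= 0^2 + (-3)^2 = 9


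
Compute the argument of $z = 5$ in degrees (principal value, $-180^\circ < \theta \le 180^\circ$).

b = 0 and a > 0, so z lies on the positive real axis: θ = 0°


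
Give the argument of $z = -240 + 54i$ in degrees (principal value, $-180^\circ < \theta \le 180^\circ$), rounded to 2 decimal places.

θ = arctan(b/a) = arctan(54/-240) (quadrant-adjusted) = 167.32°


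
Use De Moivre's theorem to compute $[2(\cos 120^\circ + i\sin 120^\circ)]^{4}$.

By De Moivre: z^n = r^n(cos(nθ) + i sin(nθ))
= 2^4(cos(4*120°) + i sin(4*120°))
= 16(cos 120° + i sin 120°)
= -8 + 8*sqrt(3)i


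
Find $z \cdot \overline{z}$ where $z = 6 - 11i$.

z * conjugate(z) = |z|^2 = a^2 + b^2
= 6^2 + (-11)^2 = 157


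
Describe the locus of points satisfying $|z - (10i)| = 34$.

|z - z0| = r describes a circle centered at z0 with radius r
Here z0 = 10i and r = 34
Locus: Circle centered at (0, 10) with radius 34


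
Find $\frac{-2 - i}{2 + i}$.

Multiply numerator and denominator by conjugate (2 - i):
= (-2 - i)(2 - i) / (2^2 + 1^2)
= (-5) / 5
= -1


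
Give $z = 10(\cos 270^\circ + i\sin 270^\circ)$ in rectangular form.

a = r cos θ = 10 * 0 = 0
b = r sin θ = 10 * -1 = -10
z = -10i


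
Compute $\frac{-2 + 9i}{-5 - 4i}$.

Multiply numerator and denominator by conjugate (-5 + 4i):
= (-2 + 9i)(-5 + 4i) / ((-5)^2 + (-4)^2)
= (-26 - 53i) / 41
= -26/41 - (53/41)i


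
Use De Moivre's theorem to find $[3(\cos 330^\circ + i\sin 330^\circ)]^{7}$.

By De Moivre: z^n = r^n(cos(nθ) + i sin(nθ))
= 3^7(cos(7*330°) + i sin(7*330°))
= 2187(cos 150° + i sin 150°)
= -2187*sqrt(3)/2 + (2187/2)i


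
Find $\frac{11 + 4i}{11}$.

Divisor is real, so divide each part by 11:
= 1 + (4/11)i


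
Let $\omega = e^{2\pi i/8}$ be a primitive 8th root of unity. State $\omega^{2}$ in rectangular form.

ω^2 = e^(2πi·2/8) = e^(i·1π/2)
= cos(1π/2) + i sin(1π/2)
= i


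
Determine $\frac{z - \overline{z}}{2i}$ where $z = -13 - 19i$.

z - conjugate(z) = 2bi
(z - conjugate(z))/(2i) = 2bi/(2i) = b = -19


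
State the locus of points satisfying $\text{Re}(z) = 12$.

Re(z) = x where z = x + yi; the equation x = 12 is satisfied by all points with that x-coordinate
Locus: Vertical line x = 12


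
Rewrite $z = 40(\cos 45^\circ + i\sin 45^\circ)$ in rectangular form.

a = r cos θ = 40 * sqrt(2)/2 = 20*sqrt(2)
b = r sin θ = 40 * sqrt(2)/2 = 20*sqrt(2)
z = 20*sqrt(2) + 20*sqrt(2)i


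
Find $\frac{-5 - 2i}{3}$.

Divisor is real, so divide each part by 3:
= -5/3 - (2/3)i


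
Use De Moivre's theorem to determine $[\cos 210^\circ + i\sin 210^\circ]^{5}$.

By De Moivre: z^n = r^n(cos(nθ) + i sin(nθ))
= 1^5(cos(5*210°) + i sin(5*210°))
= 1(cos 330° + i sin 330°)
= sqrt(3)/2 - (1/2)i


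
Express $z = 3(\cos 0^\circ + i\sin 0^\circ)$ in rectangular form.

a = r cos θ = 3 * 1 = 3
b = r sin θ = 3 * 0 = 0
z = 3


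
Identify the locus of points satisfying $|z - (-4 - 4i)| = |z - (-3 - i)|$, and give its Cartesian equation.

|z - z1| = |z - z2| means z is equidistant from z1 and z2,
i.e. the perpendicular bisector of the segment from (-4, -4) to (-3, -1) (midpoint (-7/2, -5/2)).
With z = x + yi, square both sides:
(x - (-4))^2 + (y - (-4))^2 = (x - (-3))^2 + (y - (-1))^2
The x^2 and y^2 terms cancel: 2x + 6y = 10 - 32 = -22
Simplify: x + 3y = -11
Locus: Perpendicular bisector of the segment from (-4, -4) to (-3, -1): the line x + 3y = -11


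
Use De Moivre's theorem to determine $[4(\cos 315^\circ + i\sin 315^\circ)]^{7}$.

By De Moivre: z^n = r^n(cos(nθ) + i sin(nθ))
= 4^7(cos(7*315°) + i sin(7*315°))
= 16384(cos 45° + i sin 45°)
= 8192*sqrt(2) + 8192*sqrt(2)i


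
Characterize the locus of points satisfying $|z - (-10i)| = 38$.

|z - z0| = r describes a circle centered at z0 with radius r
Here z0 = -10i and r = 38
Locus: Circle centered at (0, -10) with radius 38


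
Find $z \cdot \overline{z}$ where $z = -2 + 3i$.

z * conjugate(z) = |z|^2 = a^2 + b^2
= (-2)^2 + 3^2 = 13


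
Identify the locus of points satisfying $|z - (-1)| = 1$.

|z - z0| = r describes a circle centered at z0 with radius r
Here z0 = -1 and r = 1
Locus: Circle centered at (-1, 0) with radius 1


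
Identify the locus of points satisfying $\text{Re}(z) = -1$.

Re(z) = x where z = x + yi; the equation x = -1 is satisfied by all points with that x-coordinate
Locus: Vertical line x = -1


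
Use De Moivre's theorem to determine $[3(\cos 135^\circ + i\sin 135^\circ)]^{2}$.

By De Moivre: z^n = r^n(cos(nθ) + i sin(nθ))
= 3^2(cos(2*135°) + i sin(2*135°))
= 9(cos 270° + i sin 270°)
= -9i


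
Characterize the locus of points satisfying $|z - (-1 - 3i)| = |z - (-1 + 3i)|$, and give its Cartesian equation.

|z - z1| = |z - z2| means z is equidistant from z1 and z2,
i.e. the perpendicular bisector of the segment from (-1, -3) to (-1, 3) (midpoint (-1, 0)).
With z = x + yi, square both sides:
(x - (-1))^2 + (y - (-3))^2 = (x - (-1))^2 + (y - 3)^2
The x^2 and y^2 terms cancel: 0x + 12y = 10 - 10 = 0
Simplify: y = 0
Locus: Perpendicular bisector of the segment from (-1, -3) to (-1, 3): the line y = 0


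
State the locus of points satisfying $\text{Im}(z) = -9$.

Im(z) = y where z = x + yi; the equation y = -9 is satisfied by all points with that y-coordinate
Locus: Horizontal line y = -9


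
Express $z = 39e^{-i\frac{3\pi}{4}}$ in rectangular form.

a = r cos θ = 39 * -sqrt(2)/2 = -39*sqrt(2)/2
b = r sin θ = 39 * -sqrt(2)/2 = -39*sqrt(2)/2
z = -39*sqrt(2)/2 - (39*sqrt(2)/2)i


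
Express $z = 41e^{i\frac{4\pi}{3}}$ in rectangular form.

a = r cos θ = 41 * -1/2 = -41/2
b = r sin θ = 41 * -sqrt(3)/2 = -41*sqrt(3)/2
z = -41/2 - (41*sqrt(3)/2)i


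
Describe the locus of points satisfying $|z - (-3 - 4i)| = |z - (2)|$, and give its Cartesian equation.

|z - z1| = |z - z2| means z is equidistant from z1 and z2,
i.e. the perpendicular bisector of the segment from (-3, -4) to (2, 0) (midpoint (-1/2, -2)).
With z = x + yi, square both sides:
(x - (-3))^2 + (y - (-4))^2 = (x - 2)^2 + (y - 0)^2
The x^2 and y^2 terms cancel: 10x + 8y = 4 - 25 = -21
Simplify: 10x + 8y = -21
Locus: Perpendicular bisector of the segment from (-3, -4) to (2, 0): the line 10x + 8y = -21


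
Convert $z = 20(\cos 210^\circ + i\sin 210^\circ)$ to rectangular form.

a = r cos θ = 20 * -sqrt(3)/2 = -10*sqrt(3)
b = r sin θ = 20 * -1/2 = -10
z = -10*sqrt(3) - 10i


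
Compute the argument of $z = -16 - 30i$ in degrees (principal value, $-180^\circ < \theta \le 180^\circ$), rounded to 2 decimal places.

θ = arctan(b/a) = arctan(-30/-16) (quadrant-adjusted) = -118.07°


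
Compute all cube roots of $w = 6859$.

|w| = 6859, arg(w) = 0°
Root modulus = 6859^(1/3) = 19
Root arguments: θ_k = (0° + 360°k)/3 for k = 0, 1, ..., 2
Roots: 19, -19/2 + (19*sqrt(3)/2)i, -19/2 - (19*sqrt(3)/2)i


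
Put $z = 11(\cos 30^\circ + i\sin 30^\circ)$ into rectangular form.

a = r cos θ = 11 * sqrt(3)/2 = 11*sqrt(3)/2
b = r sin θ = 11 * 1/2 = 11/2
z = 11*sqrt(3)/2 + (11/2)i


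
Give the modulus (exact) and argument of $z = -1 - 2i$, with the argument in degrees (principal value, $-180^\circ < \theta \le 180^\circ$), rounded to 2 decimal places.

|z| = sqrt((-1)^2 + (-2)^2) = sqrt(5)
arg(z) = arctan(b/a) = arctan(-2/-1) (quadrant-adjusted) = -116.57°


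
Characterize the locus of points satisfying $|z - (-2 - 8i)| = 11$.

|z - z0| = r describes a circle centered at z0 with radius r
Here z0 = -2 - 8i and r = 11
Locus: Circle centered at (-2, -8) with radius 11


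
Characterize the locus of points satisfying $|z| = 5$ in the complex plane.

|z| = 5 means sqrt(x^2 + y^2) = 5
This is a circle of radius 5 centered at the origin


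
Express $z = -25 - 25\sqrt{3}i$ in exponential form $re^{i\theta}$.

r = |z| = sqrt((-25)^2 + (-25*sqrt(3))^2) = sqrt(625 + 1875) = sqrt(2500) = 50
θ = arctan(b/a) = arctan(-43.3013/-25) (quadrant-adjusted) = 240° = 4π/3
z = 50e^(i*4π/3)


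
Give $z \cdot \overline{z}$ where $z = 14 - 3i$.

z * conjugate(z) = |z|^2 = a^2 + b^2
= 14^2 + (-3)^2 = 205


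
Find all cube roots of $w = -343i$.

|w| = 343, arg(w) = 270°
Root modulus = 343^(1/3) = 7
Root arguments: θ_k = (270° + 360°k)/3 for k = 0, 1, ..., 2
Roots: 7i, -7*sqrt(3)/2 - (7/2)i, 7*sqrt(3)/2 - (7/2)i


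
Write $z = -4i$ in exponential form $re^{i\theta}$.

r = |z| = sqrt((0)^2 + (-4)^2) = sqrt(0 + 16) = sqrt(16) = 4
a = 0 and b < 0, so z lies on the negative imaginary axis: θ = -90° = -π/2
z = 4e^(-i*π/2)


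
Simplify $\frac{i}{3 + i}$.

Multiply numerator and denominator by conjugate (3 - i):
= (i)(3 - i) / (3^2 + 1^2)
= (1 + 3i) / 10
= 1/10 + (3/10)i


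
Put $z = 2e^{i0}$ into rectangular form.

a = r cos θ = 2 * 1 = 2
b = r sin θ = 2 * 0 = 0
z = 2


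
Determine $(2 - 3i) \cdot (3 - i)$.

(a1*a2 - b1*b2) + (a1*b2 + b1*a2)i
= (6 - 3) + (-2 + (-9))i
= 3 - 11i


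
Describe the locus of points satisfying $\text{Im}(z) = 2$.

Im(z) = y where z = x + yi; the equation y = 2 is satisfied by all points with that y-coordinate
Locus: Horizontal line y = 2


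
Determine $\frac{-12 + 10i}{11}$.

Divisor is real, so divide each part by 11:
= -12/11 + (10/11)i


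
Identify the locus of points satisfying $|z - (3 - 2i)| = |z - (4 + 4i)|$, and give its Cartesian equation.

|z - z1| = |z - z2| means z is equidistant from z1 and z2,
i.e. the perpendicular bisector of the segment from (3, -2) to (4, 4) (midpoint (7/2, 1)).
With z = x + yi, square both sides:
(x - 3)^2 + (y - (-2))^2 = (x - 4)^2 + (y - 4)^2
The x^2 and y^2 terms cancel: 2x + 12y = 32 - 13 = 19
Simplify: 2x + 12y = 19
Locus: Perpendicular bisector of the segment from (3, -2) to (4, 4): the line 2x + 12y = 19


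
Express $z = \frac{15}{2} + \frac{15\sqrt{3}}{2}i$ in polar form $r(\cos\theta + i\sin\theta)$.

r = |z| = sqrt(a^2 + b^2) = sqrt((15/2)^2 + (15*sqrt(3)/2)^2) = sqrt(225/4 + 675/4) = sqrt(225) = 15
θ = arctan(b/a) = arctan(12.9904/7.5) (quadrant-adjusted) = 60°
z = 15(cos 60° + i sin 60°)


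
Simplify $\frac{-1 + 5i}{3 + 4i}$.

Multiply numerator and denominator by conjugate (3 - 4i):
= (-1 + 5i)(3 - 4i) / (3^2 + 4^2)
= (17 + 19i) / 25
= 17/25 + (19/25)i


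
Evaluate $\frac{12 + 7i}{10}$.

Divisor is real, so divide each part by 10:
= 6/5 + (7/10)i


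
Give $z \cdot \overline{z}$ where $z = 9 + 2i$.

z * conjugate(z) = |z|^2 = a^2 + b^2
= 9^2 + 2^2 = 85


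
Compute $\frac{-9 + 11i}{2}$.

Divisor is real, so divide each part by 2:
= -9/2 + (11/2)i


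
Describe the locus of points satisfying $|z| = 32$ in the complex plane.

|z| = 32 means sqrt(x^2 + y^2) = 32
This is a circle of radius 32 centered at the origin


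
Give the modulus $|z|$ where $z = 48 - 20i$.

|z| = sqrt(a^2 + b^2) = sqrt(48^2 + (-20)^2) = sqrt(2704) = 52


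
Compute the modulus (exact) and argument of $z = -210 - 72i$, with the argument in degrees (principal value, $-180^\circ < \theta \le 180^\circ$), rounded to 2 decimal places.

|z| = sqrt((-210)^2 + (-72)^2) = 222
arg(z) = arctan(b/a) = arctan(-72/-210) (quadrant-adjusted) = -161.08°


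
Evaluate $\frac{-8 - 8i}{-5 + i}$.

Multiply numerator and denominator by conjugate (-5 - i):
= (-8 - 8i)(-5 - i) / ((-5)^2 + 1^2)
= (32 + 48i) / 26
Divide through by 2: (16 + 24i) / 13
= 16/13 + (24/13)i


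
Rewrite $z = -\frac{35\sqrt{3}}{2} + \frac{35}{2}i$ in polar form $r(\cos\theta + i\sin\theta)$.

r = |z| = sqrt(a^2 + b^2) = sqrt((-35*sqrt(3)/2)^2 + (35/2)^2) = sqrt(3675/4 + 1225/4) = sqrt(1225) = 35
θ = arctan(b/a) = arctan(17.5/-30.3109) (quadrant-adjusted) = 150°
z = 35(cos 150° + i sin 150°)


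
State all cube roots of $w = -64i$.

|w| = 64, arg(w) = 270°
Root modulus = 64^(1/3) = 4
Root arguments: θ_k = (270° + 360°k)/3 for k = 0, 1, ..., 2
Roots: 4i, -2*sqrt(3) - 2i, 2*sqrt(3) - 2i


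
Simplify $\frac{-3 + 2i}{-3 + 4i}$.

Multiply numerator and denominator by conjugate (-3 - 4i):
= (-3 + 2i)(-3 - 4i) / ((-3)^2 + 4^2)
= (17 + 6i) / 25
= 17/25 + (6/25)i


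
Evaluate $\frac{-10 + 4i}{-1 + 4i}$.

Multiply numerator and denominator by conjugate (-1 - 4i):
= (-10 + 4i)(-1 - 4i) / ((-1)^2 + 4^2)
= (26 + 36i) / 17
= 26/17 + (36/17)i


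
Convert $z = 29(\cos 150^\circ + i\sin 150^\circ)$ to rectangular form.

a = r cos θ = 29 * -sqrt(3)/2 = -29*sqrt(3)/2
b = r sin θ = 29 * 1/2 = 29/2
z = -29*sqrt(3)/2 + (29/2)i


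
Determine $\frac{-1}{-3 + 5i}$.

Multiply numerator and denominator by conjugate (-3 - 5i):
= (-1)(-3 - 5i) / ((-3)^2 + 5^2)
= (3 + 5i) / 34
= 3/34 + (5/34)i


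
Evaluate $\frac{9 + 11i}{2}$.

Divisor is real, so divide each part by 2:
= 9/2 + (11/2)i


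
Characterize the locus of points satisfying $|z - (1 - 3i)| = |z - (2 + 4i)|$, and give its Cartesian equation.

|z - z1| = |z - z2| means z is equidistant from z1 and z2,
i.e. the perpendicular bisector of the segment from (1, -3) to (2, 4) (midpoint (3/2, 1/2)).
With z = x + yi, square both sides:
(x - 1)^2 + (y - (-3))^2 = (x - 2)^2 + (y - 4)^2
The x^2 and y^2 terms cancel: 2x + 14y = 20 - 10 = 10
Simplify: x + 7y = 5
Locus: Perpendicular bisector of the segment from (1, -3) to (2, 4): the line x + 7y = 5


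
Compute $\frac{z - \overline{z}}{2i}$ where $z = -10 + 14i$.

z - conjugate(z) = 2bi
(z - conjugate(z))/(2i) = 2bi/(2i) = b = 14


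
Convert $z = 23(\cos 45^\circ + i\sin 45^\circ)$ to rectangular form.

a = r cos θ = 23 * sqrt(2)/2 = 23*sqrt(2)/2
b = r sin θ = 23 * sqrt(2)/2 = 23*sqrt(2)/2
z = 23*sqrt(2)/2 + (23*sqrt(2)/2)i


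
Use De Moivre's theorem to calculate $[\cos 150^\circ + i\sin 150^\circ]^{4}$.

By De Moivre: z^n = r^n(cos(nθ) + i sin(nθ))
= 1^4(cos(4*150°) + i sin(4*150°))
= 1(cos 240° + i sin 240°)
= -1/2 - (sqrt(3)/2)i


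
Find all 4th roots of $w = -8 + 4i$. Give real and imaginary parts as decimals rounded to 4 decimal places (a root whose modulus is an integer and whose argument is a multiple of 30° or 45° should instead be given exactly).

|w| = sqrt(80) ≈ 8.944272, arg(w) ≈ 153.434949°
Root modulus = sqrt(80)^(1/4) ≈ 1.729363
Root arguments: θ_k = (arg(w) + 360°k)/4 for k = 0, 1, ..., 3
Compute each root as (root modulus)(cos θ_k + i sin θ_k) using full-precision intermediates, then round to 4 decimal places.
Roots: 1.3561 + 1.0732i, -1.0732 + 1.3561i, -1.3561 - 1.0732i, 1.0732 - 1.3561i


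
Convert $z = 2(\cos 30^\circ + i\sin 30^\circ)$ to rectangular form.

a = r cos θ = 2 * sqrt(3)/2 = sqrt(3)
b = r sin θ = 2 * 1/2 = 1
z = sqrt(3) + i


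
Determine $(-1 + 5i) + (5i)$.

(-1 + 0) + (5 + 5)i = -1 + 10i


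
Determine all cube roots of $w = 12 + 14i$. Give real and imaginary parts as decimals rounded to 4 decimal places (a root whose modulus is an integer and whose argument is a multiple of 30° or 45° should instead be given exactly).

|w| = sqrt(340) ≈ 18.439089, arg(w) ≈ 49.398705°
Root modulus = sqrt(340)^(1/3) ≈ 2.641880
Root arguments: θ_k = (arg(w) + 360°k)/3 for k = 0, 1, ..., 2
Compute each root as (root modulus)(cos θ_k + i sin θ_k) using full-precision intermediates, then round to 4 decimal places.
Roots: 2.5335 + 0.7488i, -1.9153 + 1.8197i, -0.6182 - 2.5685i


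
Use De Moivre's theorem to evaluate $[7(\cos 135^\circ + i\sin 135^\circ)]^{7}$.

By De Moivre: z^n = r^n(cos(nθ) + i sin(nθ))
= 7^7(cos(7*135°) + i sin(7*135°))
= 823543(cos 225° + i sin 225°)
= -823543*sqrt(2)/2 - (823543*sqrt(2)/2)i


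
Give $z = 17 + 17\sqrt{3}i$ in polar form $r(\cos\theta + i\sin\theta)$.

r = |z| = sqrt(a^2 + b^2) = sqrt((17)^2 + (17*sqrt(3))^2) = sqrt(289 + 867) = sqrt(1156) = 34
θ = arctan(b/a) = arctan(29.4449/17) (quadrant-adjusted) = 60°
z = 34(cos 60° + i sin 60°)


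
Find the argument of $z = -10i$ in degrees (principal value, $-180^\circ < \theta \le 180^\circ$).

a = 0 and b < 0, so z lies on the negative imaginary axis: θ = -90°


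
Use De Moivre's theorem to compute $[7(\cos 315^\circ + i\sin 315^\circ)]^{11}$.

By De Moivre: z^n = r^n(cos(nθ) + i sin(nθ))
= 7^11(cos(11*315°) + i sin(11*315°))
= 1977326743(cos 225° + i sin 225°)
= -1977326743*sqrt(2)/2 - (1977326743*sqrt(2)/2)i


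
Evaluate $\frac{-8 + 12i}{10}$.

Divisor is real, so divide each part by 10:
= -4/5 + (6/5)i


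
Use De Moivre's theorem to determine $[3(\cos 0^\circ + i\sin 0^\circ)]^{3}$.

By De Moivre: z^n = r^n(cos(nθ) + i sin(nθ))
= 3^3(cos(3*0°) + i sin(3*0°))
= 27(cos 0° + i sin 0°)
= 27


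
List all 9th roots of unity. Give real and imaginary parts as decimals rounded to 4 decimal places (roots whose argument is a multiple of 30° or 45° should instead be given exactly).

ω_k = e^(2πik/9) = cos(2πk/9) + i sin(2πk/9) for k = 0, 1, ..., 8
Roots: 1, 0.7660 + 0.6428i, 0.1736 + 0.9848i, -1/2 + (sqrt(3)/2)i, -0.9397 + 0.3420i, -0.9397 - 0.3420i, -1/2 - (sqrt(3)/2)i, 0.1736 - 0.9848i, 0.7660 - 0.6428i


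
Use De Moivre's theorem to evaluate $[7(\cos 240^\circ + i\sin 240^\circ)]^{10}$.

By De Moivre: z^n = r^n(cos(nθ) + i sin(nθ))
= 7^10(cos(10*240°) + i sin(10*240°))
= 282475249(cos 240° + i sin 240°)
= -282475249/2 - (282475249*sqrt(3)/2)i


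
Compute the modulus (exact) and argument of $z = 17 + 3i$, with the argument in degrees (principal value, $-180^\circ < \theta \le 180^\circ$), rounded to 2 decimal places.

|z| = sqrt(17^2 + 3^2) = sqrt(298)
arg(z) = arctan(b/a) = arctan(3/17) (quadrant-adjusted) = 10.01°


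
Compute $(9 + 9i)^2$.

(a + bi)^2 = a^2 - b^2 + 2abi
= 9^2 - 9^2 + 2*9*9i
= 162i


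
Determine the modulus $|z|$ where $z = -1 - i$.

|z| = sqrt(a^2 + b^2) = sqrt((-1)^2 + (-1)^2) = sqrt(2) = sqrt(2)


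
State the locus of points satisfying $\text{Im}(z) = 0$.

Im(z) = y where z = x + yi; the equation y = 0 is satisfied by all points with that y-coordinate
Locus: Horizontal line y = 0


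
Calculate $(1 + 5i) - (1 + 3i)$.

(1 - 1) + (5 - 3)i = 2i


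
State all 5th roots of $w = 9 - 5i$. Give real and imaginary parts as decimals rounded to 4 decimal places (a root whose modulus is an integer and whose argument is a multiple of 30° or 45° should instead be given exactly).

|w| = sqrt(106) ≈ 10.295630, arg(w) ≈ 330.945396°
Root modulus = sqrt(106)^(1/5) ≈ 1.594155
Root arguments: θ_k = (arg(w) + 360°k)/5 for k = 0, 1, ..., 4
Compute each root as (root modulus)(cos θ_k + i sin θ_k) using full-precision intermediates, then round to 4 decimal places.
Roots: 0.6436 + 1.4585i, -1.1882 + 1.0628i, -1.3779 - 0.8016i, 0.3366 - 1.5582i, 1.5860 - 0.1614i


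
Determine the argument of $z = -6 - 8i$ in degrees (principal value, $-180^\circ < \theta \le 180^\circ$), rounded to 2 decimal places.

θ = arctan(b/a) = arctan(-8/-6) (quadrant-adjusted) = -126.87°


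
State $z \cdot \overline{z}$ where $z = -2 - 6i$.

z * conjugate(z) = |z|^2 = a^2 + b^2
= (-2)^2 + (-6)^2 = 40


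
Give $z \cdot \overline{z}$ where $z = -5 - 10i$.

z * conjugate(z) = |z|^2 = a^2 + b^2
= (-5)^2 + (-10)^2 = 125


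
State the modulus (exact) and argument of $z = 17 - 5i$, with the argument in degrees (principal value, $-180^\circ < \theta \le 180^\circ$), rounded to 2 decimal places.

|z| = sqrt(17^2 + (-5)^2) = sqrt(314)
arg(z) = arctan(b/a) = arctan(-5/17) (quadrant-adjusted) = -16.39°


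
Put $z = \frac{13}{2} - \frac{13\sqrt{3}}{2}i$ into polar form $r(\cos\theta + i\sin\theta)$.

r = |z| = sqrt(a^2 + b^2) = sqrt((13/2)^2 + (-13*sqrt(3)/2)^2) = sqrt(169/4 + 507/4) = sqrt(169) = 13
θ = arctan(b/a) = arctan(-11.2583/6.5) (quadrant-adjusted) = 300°
z = 13(cos 300° + i sin 300°)


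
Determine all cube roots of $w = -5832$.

|w| = 5832, arg(w) = 180°
Root modulus = 5832^(1/3) = 18
Root arguments: θ_k = (180° + 360°k)/3 for k = 0, 1, ..., 2
Roots: 9 + 9*sqrt(3)i, -18, 9 - 9*sqrt(3)i


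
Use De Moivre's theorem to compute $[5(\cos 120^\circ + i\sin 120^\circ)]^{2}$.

By De Moivre: z^n = r^n(cos(nθ) + i sin(nθ))
= 5^2(cos(2*120°) + i sin(2*120°))
= 25(cos 240° + i sin 240°)
= -25/2 - (25*sqrt(3)/2)i


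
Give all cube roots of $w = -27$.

|w| = 27, arg(w) = 180°
Root modulus = 27^(1/3) = 3
Root arguments: θ_k = (180° + 360°k)/3 for k = 0, 1, ..., 2
Roots: 3/2 + (3*sqrt(3)/2)i, -3, 3/2 - (3*sqrt(3)/2)i


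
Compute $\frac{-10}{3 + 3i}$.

Multiply numerator and denominator by conjugate (3 - 3i):
= (-10)(3 - 3i) / (3^2 + 3^2)
= (-30 + 30i) / 18
Divide through by 6: (-5 + 5i) / 3
= -5/3 + (5/3)i


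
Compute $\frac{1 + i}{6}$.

Divisor is real, so divide each part by 6:
= 1/6 + (1/6)i


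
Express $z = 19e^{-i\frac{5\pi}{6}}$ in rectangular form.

a = r cos θ = 19 * -sqrt(3)/2 = -19*sqrt(3)/2
b = r sin θ = 19 * -1/2 = -19/2
z = -19*sqrt(3)/2 - (19/2)i


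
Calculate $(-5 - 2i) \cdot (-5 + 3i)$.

(a1*a2 - b1*b2) + (a1*b2 + b1*a2)i
= (25 - (-6)) + (-15 + 10)i
= 31 - 5i


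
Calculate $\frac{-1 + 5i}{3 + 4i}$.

Multiply numerator and denominator by conjugate (3 - 4i):
= (-1 + 5i)(3 - 4i) / (3^2 + 4^2)
= (17 + 19i) / 25
= 17/25 + (19/25)i


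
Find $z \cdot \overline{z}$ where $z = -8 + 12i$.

z * conjugate(z) = |z|^2 = a^2 + b^2
= (-8)^2 + 12^2 = 208


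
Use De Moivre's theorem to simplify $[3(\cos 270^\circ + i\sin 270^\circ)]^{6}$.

By De Moivre: z^n = r^n(cos(nθ) + i sin(nθ))
= 3^6(cos(6*270°) + i sin(6*270°))
= 729(cos 180° + i sin 180°)
= -729


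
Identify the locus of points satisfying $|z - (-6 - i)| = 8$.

|z - z0| = r describes a circle centered at z0 with radius r
Here z0 = -6 - i and r = 8
Locus: Circle centered at (-6, -1) with radius 8


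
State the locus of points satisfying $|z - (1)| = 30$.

|z - z0| = r describes a circle centered at z0 with radius r
Here z0 = 1 and r = 30
Locus: Circle centered at (1, 0) with radius 30


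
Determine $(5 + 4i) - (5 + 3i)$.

(5 - 5) + (4 - 3)i = i


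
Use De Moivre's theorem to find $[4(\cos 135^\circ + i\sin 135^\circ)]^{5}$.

By De Moivre: z^n = r^n(cos(nθ) + i sin(nθ))
= 4^5(cos(5*135°) + i sin(5*135°))
= 1024(cos 315° + i sin 315°)
= 512*sqrt(2) - 512*sqrt(2)i


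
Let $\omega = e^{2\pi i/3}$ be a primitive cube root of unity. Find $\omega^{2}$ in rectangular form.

ω^2 = e^(2πi·2/3) = e^(i·4π/3)
= cos(4π/3) + i sin(4π/3)
= -1/2 - (sqrt(3)/2)i


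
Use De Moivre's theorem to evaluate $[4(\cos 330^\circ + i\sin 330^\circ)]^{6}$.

By De Moivre: z^n = r^n(cos(nθ) + i sin(nθ))
= 4^6(cos(6*330°) + i sin(6*330°))
= 4096(cos 180° + i sin 180°)
= -4096


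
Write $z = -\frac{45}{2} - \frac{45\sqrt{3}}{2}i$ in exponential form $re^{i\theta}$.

r = |z| = sqrt((-45/2)^2 + (-45*sqrt(3)/2)^2) = sqrt(2025/4 + 6075/4) = sqrt(2025) = 45
θ = arctan(b/a) = arctan(-38.9711/-22.5) (quadrant-adjusted) = -120° = -2π/3
z = 45e^(-i*2π/3)


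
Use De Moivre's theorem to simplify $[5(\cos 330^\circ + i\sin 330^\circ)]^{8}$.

By De Moivre: z^n = r^n(cos(nθ) + i sin(nθ))
= 5^8(cos(8*330°) + i sin(8*330°))
= 390625(cos 120° + i sin 120°)
= -390625/2 + (390625*sqrt(3)/2)i


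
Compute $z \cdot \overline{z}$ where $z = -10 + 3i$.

z * conjugate(z) = |z|^2 = a^2 + b^2
= (-10)^2 + 3^2 = 109


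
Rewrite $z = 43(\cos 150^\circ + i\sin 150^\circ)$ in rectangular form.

a = r cos θ = 43 * -sqrt(3)/2 = -43*sqrt(3)/2
b = r sin θ = 43 * 1/2 = 43/2
z = -43*sqrt(3)/2 + (43/2)i


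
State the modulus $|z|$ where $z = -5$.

|z| = sqrt(a^2 + b^2) = sqrt((-5)^2 + 0^2) = sqrt(25) = 5


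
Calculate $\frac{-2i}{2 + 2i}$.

Multiply numerator and denominator by conjugate (2 - 2i):
= (-2i)(2 - 2i) / (2^2 + 2^2)
= (-4 - 4i) / 8
Divide through by 4: (-1 - i) / 2
= -1/2 - (1/2)i


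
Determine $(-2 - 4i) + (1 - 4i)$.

(-2 + 1) + (-4 + (-4))i = -1 - 8i


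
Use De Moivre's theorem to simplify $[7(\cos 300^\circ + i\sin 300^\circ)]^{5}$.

By De Moivre: z^n = r^n(cos(nθ) + i sin(nθ))
= 7^5(cos(5*300°) + i sin(5*300°))
= 16807(cos 60° + i sin 60°)
= 16807/2 + (16807*sqrt(3)/2)i


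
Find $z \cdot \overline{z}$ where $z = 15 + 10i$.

z * conjugate(z) = |z|^2 = a^2 + b^2
= 15^2 + 10^2 = 325


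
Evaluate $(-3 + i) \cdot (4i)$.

(a1*a2 - b1*b2) + (a1*b2 + b1*a2)i
= (0 - 4) + (-12 + 0)i
= -4 - 12i


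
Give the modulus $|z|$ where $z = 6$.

|z| = sqrt(a^2 + b^2) = sqrt(6^2 + 0^2) = sqrt(36) = 6


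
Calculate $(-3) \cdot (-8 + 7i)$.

(a1*a2 - b1*b2) + (a1*b2 + b1*a2)i
= (24 - 0) + (-21 + 0)i
= 24 - 21i


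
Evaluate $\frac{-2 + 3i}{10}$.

Divisor is real, so divide each part by 10:
= -1/5 + (3/10)i


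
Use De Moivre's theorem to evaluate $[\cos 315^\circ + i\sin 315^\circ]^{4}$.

By De Moivre: z^n = r^n(cos(nθ) + i sin(nθ))
= 1^4(cos(4*315°) + i sin(4*315°))
= 1(cos 180° + i sin 180°)
= -1


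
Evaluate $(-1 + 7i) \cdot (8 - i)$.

(a1*a2 - b1*b2) + (a1*b2 + b1*a2)i
= (-8 - (-7)) + (1 + 56)i
= -1 + 57i


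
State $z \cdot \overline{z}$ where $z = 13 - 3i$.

z * conjugate(z) = |z|^2 = a^2 + b^2
= 13^2 + (-3)^2 = 178


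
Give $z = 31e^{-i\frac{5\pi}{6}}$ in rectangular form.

a = r cos θ = 31 * -sqrt(3)/2 = -31*sqrt(3)/2
b = r sin θ = 31 * -1/2 = -31/2
z = -31*sqrt(3)/2 - (31/2)i


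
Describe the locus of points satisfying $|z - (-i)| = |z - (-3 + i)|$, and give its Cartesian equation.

|z - z1| = |z - z2| means z is equidistant from z1 and z2,
i.e. the perpendicular bisector of the segment from (0, -1) to (-3, 1) (midpoint (-3/2, 0)).
With z = x + yi, square both sides:
(x - 0)^2 + (y - (-1))^2 = (x - (-3))^2 + (y - 1)^2
The x^2 and y^2 terms cancel: -6x + 4y = 10 - 1 = 9
Simplify: 6x - 4y = -9
Locus: Perpendicular bisector of the segment from (0, -1) to (-3, 1): the line 6x - 4y = -9


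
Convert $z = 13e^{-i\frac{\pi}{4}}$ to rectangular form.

a = r cos θ = 13 * sqrt(2)/2 = 13*sqrt(2)/2
b = r sin θ = 13 * -sqrt(2)/2 = -13*sqrt(2)/2
z = 13*sqrt(2)/2 - (13*sqrt(2)/2)i


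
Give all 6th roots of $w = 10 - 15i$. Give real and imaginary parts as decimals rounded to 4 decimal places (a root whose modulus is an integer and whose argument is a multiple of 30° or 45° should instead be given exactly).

|w| = sqrt(325) ≈ 18.027756, arg(w) ≈ 303.690068°
Root modulus = sqrt(325)^(1/6) ≈ 1.619286
Root arguments: θ_k = (arg(w) + 360°k)/6 for k = 0, 1, ..., 5
Compute each root as (root modulus)(cos θ_k + i sin θ_k) using full-precision intermediates, then round to 4 decimal places.
Roots: 1.0275 + 1.2515i, -0.5701 + 1.5156i, -1.5976 + 0.2641i, -1.0275 - 1.2515i, 0.5701 - 1.5156i, 1.5976 - 0.2641i


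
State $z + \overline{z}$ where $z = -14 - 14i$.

z + conjugate(z) = (a + bi) + (a - bi) = 2a
= 2 * (-14) = -28


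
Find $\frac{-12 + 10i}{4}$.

Divisor is real, so divide each part by 4:
= -3 + (5/2)i


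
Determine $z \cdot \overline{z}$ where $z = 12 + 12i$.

z * conjugate(z) = |z|^2 = a^2 + b^2
= 12^2 + 12^2 = 288


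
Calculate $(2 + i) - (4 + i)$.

(2 - 4) + (1 - 1)i = -2


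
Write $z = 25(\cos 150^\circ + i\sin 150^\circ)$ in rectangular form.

a = r cos θ = 25 * -sqrt(3)/2 = -25*sqrt(3)/2
b = r sin θ = 25 * 1/2 = 25/2
z = -25*sqrt(3)/2 + (25/2)i


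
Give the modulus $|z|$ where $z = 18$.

|z| = sqrt(a^2 + b^2) = sqrt(18^2 + 0^2) = sqrt(324) = 18


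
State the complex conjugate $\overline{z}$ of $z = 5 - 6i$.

If z = a + bi, then conjugate(z) = a - bi
conjugate(5 - 6i) = 5 + 6i


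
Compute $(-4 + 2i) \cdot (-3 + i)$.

(a1*a2 - b1*b2) + (a1*b2 + b1*a2)i
= (12 - 2) + (-4 + (-6))i
= 10 - 10i


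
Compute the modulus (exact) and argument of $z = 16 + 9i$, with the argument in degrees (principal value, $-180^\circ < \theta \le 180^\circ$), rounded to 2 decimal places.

|z| = sqrt(16^2 + 9^2) = sqrt(337)
arg(z) = arctan(b/a) = arctan(9/16) (quadrant-adjusted) = 29.36°


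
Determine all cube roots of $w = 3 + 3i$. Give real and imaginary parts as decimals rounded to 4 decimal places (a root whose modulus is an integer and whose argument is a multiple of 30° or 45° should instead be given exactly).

|w| = sqrt(18) ≈ 4.242641, arg(w) = 45°
Root modulus = sqrt(18)^(1/3) ≈ 1.618870
Root arguments: θ_k = (45° + 360°k)/3 for k = 0, 1, ..., 2
Compute each root as (root modulus)(cos θ_k + i sin θ_k) using full-precision intermediates, then round to 4 decimal places.
Roots: 1.5637 + 0.4190i, -1.1447 + 1.1447i, -0.4190 - 1.5637i


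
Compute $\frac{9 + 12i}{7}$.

Divisor is real, so divide each part by 7:
= 9/7 + (12/7)i


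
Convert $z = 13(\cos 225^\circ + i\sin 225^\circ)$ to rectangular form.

a = r cos θ = 13 * -sqrt(2)/2 = -13*sqrt(2)/2
b = r sin θ = 13 * -sqrt(2)/2 = -13*sqrt(2)/2
z = -13*sqrt(2)/2 - (13*sqrt(2)/2)i


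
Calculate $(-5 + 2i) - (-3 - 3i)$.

(-5 - (-3)) + (2 - (-3))i = -2 + 5i


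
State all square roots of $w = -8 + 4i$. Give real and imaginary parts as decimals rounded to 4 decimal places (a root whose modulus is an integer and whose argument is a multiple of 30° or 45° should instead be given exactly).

|w| = sqrt(80) ≈ 8.944272, arg(w) ≈ 153.434949°
Root modulus = sqrt(80)^(1/2) ≈ 2.990698
Root arguments: θ_k = (arg(w) + 360°k)/2 for k = 0, 1, ..., 1
Compute each root as (root modulus)(cos θ_k + i sin θ_k) using full-precision intermediates, then round to 4 decimal places.
Roots: 0.6871 + 2.9107i, -0.6871 - 2.9107i


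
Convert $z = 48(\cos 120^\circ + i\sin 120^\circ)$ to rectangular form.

a = r cos θ = 48 * -1/2 = -24
b = r sin θ = 48 * sqrt(3)/2 = 24*sqrt(3)
z = -24 + 24*sqrt(3)i


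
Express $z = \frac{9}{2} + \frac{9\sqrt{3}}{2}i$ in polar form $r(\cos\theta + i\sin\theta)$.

r = |z| = sqrt(a^2 + b^2) = sqrt((9/2)^2 + (9*sqrt(3)/2)^2) = sqrt(81/4 + 243/4) = sqrt(81) = 9
θ = arctan(b/a) = arctan(7.7942/4.5) (quadrant-adjusted) = 60°
z = 9(cos 60° + i sin 60°)


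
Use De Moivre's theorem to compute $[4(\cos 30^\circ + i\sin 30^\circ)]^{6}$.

By De Moivre: z^n = r^n(cos(nθ) + i sin(nθ))
= 4^6(cos(6*30°) + i sin(6*30°))
= 4096(cos 180° + i sin 180°)
= -4096


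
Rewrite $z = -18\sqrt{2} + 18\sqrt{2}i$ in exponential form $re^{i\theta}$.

r = |z| = sqrt((-18*sqrt(2))^2 + (18*sqrt(2))^2) = sqrt(648 + 648) = sqrt(1296) = 36
θ = arctan(b/a) = arctan(25.4558/-25.4558) (quadrant-adjusted) = 135° = 3π/4
z = 36e^(i*3π/4)


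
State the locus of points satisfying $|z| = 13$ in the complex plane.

|z| = 13 means sqrt(x^2 + y^2) = 13
This is a circle of radius 13 centered at the origin


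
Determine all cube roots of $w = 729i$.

|w| = 729, arg(w) = 90°
Root modulus = 729^(1/3) = 9
Root arguments: θ_k = (90° + 360°k)/3 for k = 0, 1, ..., 2
Roots: 9*sqrt(3)/2 + (9/2)i, -9*sqrt(3)/2 + (9/2)i, -9i


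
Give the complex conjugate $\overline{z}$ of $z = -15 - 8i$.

If z = a + bi, then conjugate(z) = a - bi
conjugate(-15 - 8i) = -15 + 8i


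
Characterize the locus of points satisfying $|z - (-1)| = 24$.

|z - z0| = r describes a circle centered at z0 with radius r
Here z0 = -1 and r = 24
Locus: Circle centered at (-1, 0) with radius 24


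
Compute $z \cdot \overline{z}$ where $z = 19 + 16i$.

z * conjugate(z) = |z|^2 = a^2 + b^2
= 19^2 + 16^2 = 617


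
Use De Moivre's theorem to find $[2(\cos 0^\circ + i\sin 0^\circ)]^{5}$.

By De Moivre: z^n = r^n(cos(nθ) + i sin(nθ))
= 2^5(cos(5*0°) + i sin(5*0°))
= 32(cos 0° + i sin 0°)
= 32


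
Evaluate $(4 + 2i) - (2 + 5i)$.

(4 - 2) + (2 - 5)i = 2 - 3i


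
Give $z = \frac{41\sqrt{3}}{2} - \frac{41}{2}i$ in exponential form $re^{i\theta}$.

r = |z| = sqrt((41*sqrt(3)/2)^2 + (-41/2)^2) = sqrt(5043/4 + 1681/4) = sqrt(1681) = 41
θ = arctan(b/a) = arctan(-20.5/35.507) (quadrant-adjusted) = -30° = -π/6
z = 41e^(-i*π/6)


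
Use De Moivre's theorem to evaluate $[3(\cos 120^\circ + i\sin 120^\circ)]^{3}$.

By De Moivre: z^n = r^n(cos(nθ) + i sin(nθ))
= 3^3(cos(3*120°) + i sin(3*120°))
= 27(cos 0° + i sin 0°)
= 27


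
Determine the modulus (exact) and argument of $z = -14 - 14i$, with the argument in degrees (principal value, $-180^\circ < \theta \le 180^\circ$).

|z| = sqrt((-14)^2 + (-14)^2) = sqrt(392)
arg(z) = arctan(b/a) = arctan(-14/-14) (quadrant-adjusted) = -135°


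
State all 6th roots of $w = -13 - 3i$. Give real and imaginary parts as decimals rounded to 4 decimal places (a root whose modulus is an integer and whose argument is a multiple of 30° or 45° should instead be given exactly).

|w| = sqrt(178) ≈ 13.341664, arg(w) ≈ 192.994617°
Root modulus = sqrt(178)^(1/6) ≈ 1.540051
Root arguments: θ_k = (arg(w) + 360°k)/6 for k = 0, 1, ..., 5
Compute each root as (root modulus)(cos θ_k + i sin θ_k) using full-precision intermediates, then round to 4 decimal places.
Roots: 1.3037 + 0.8199i, -0.0582 + 1.5390i, -1.3619 + 0.7191i, -1.3037 - 0.8199i, 0.0582 - 1.5390i, 1.3619 - 0.7191i


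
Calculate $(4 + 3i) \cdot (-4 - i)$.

(a1*a2 - b1*b2) + (a1*b2 + b1*a2)i
= (-16 - (-3)) + (-4 + (-12))i
= -13 - 16i


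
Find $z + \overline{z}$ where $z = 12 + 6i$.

z + conjugate(z) = (a + bi) + (a - bi) = 2a
= 2 * 12 = 24


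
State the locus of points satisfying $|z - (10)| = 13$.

|z - z0| = r describes a circle centered at z0 with radius r
Here z0 = 10 and r = 13
Locus: Circle centered at (10, 0) with radius 13


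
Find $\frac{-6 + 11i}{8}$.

Divisor is real, so divide each part by 8:
= -3/4 + (11/8)i


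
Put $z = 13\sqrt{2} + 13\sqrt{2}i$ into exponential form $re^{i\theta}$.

r = |z| = sqrt((13*sqrt(2))^2 + (13*sqrt(2))^2) = sqrt(338 + 338) = sqrt(676) = 26
θ = arctan(b/a) = arctan(18.3848/18.3848) (quadrant-adjusted) = 45° = π/4
z = 26e^(i*π/4)


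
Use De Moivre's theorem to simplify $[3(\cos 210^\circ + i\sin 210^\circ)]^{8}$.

By De Moivre: z^n = r^n(cos(nθ) + i sin(nθ))
= 3^8(cos(8*210°) + i sin(8*210°))
= 6561(cos 240° + i sin 240°)
= -6561/2 - (6561*sqrt(3)/2)i


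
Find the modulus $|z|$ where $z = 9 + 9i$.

|z| = sqrt(a^2 + b^2) = sqrt(9^2 + 9^2) = sqrt(162) = sqrt(162)


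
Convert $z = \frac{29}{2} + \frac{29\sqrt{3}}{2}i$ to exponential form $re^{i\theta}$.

r = |z| = sqrt((29/2)^2 + (29*sqrt(3)/2)^2) = sqrt(841/4 + 2523/4) = sqrt(841) = 29
θ = arctan(b/a) = arctan(25.1147/14.5) (quadrant-adjusted) = 60° = π/3
z = 29e^(i*π/3)


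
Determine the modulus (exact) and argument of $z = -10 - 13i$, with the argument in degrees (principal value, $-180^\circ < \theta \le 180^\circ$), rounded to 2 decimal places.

|z| = sqrt((-10)^2 + (-13)^2) = sqrt(269)
arg(z) = arctan(b/a) = arctan(-13/-10) (quadrant-adjusted) = -127.57°


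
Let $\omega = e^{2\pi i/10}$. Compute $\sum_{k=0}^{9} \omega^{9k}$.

Let ζ = ω^9 = e^(2πi·9/10). Since 10 ∤ 9, ζ ≠ 1.
Sum = Σ_{k=0}^{9} ζ^k = (ζ^10 - 1)/(ζ - 1) = (ω^{9·10} - 1)/(ζ - 1) = (1 - 1)/(ζ - 1) = 0


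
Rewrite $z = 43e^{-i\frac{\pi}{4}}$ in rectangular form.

a = r cos θ = 43 * sqrt(2)/2 = 43*sqrt(2)/2
b = r sin θ = 43 * -sqrt(2)/2 = -43*sqrt(2)/2
z = 43*sqrt(2)/2 - (43*sqrt(2)/2)i


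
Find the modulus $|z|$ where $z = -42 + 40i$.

|z| = sqrt(a^2 + b^2) = sqrt((-42)^2 + 40^2) = sqrt(3364) = 58


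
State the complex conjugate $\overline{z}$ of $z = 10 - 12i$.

If z = a + bi, then conjugate(z) = a - bi
conjugate(10 - 12i) = 10 + 12i


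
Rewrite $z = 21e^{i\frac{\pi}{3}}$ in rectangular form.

a = r cos θ = 21 * 1/2 = 21/2
b = r sin θ = 21 * sqrt(3)/2 = 21*sqrt(3)/2
z = 21/2 + (21*sqrt(3)/2)i


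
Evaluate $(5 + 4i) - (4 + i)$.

(5 - 4) + (4 - 1)i = 1 + 3i


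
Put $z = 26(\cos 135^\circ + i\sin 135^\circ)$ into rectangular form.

a = r cos θ = 26 * -sqrt(2)/2 = -13*sqrt(2)
b = r sin θ = 26 * sqrt(2)/2 = 13*sqrt(2)
z = -13*sqrt(2) + 13*sqrt(2)i


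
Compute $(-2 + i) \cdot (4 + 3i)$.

(a1*a2 - b1*b2) + (a1*b2 + b1*a2)i
= (-8 - 3) + (-6 + 4)i
= -11 - 2i


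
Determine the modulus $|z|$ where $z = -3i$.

|z| = sqrt(a^2 + b^2) = sqrt(0^2 + (-3)^2) = sqrt(9) = 3


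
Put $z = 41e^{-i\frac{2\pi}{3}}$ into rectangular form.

a = r cos θ = 41 * -1/2 = -41/2
b = r sin θ = 41 * -sqrt(3)/2 = -41*sqrt(3)/2
z = -41/2 - (41*sqrt(3)/2)i


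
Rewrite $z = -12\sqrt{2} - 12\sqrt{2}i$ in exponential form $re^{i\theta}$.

r = |z| = sqrt((-12*sqrt(2))^2 + (-12*sqrt(2))^2) = sqrt(288 + 288) = sqrt(576) = 24
θ = arctan(b/a) = arctan(-16.9706/-16.9706) (quadrant-adjusted) = -135° = -3π/4
z = 24e^(-i*3π/4)


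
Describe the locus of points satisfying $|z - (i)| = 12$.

|z - z0| = r describes a circle centered at z0 with radius r
Here z0 = i and r = 12
Locus: Circle centered at (0, 1) with radius 12


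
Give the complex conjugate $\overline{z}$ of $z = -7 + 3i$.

If z = a + bi, then conjugate(z) = a - bi
conjugate(-7 + 3i) = -7 - 3i


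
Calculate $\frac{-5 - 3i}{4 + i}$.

Multiply numerator and denominator by conjugate (4 - i):
= (-5 - 3i)(4 - i) / (4^2 + 1^2)
= (-23 - 7i) / 17
= -23/17 - (7/17)i


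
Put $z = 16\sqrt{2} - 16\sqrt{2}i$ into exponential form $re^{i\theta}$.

r = |z| = sqrt((16*sqrt(2))^2 + (-16*sqrt(2))^2) = sqrt(512 + 512) = sqrt(1024) = 32
θ = arctan(b/a) = arctan(-22.6274/22.6274) (quadrant-adjusted) = -45° = -π/4
z = 32e^(-i*π/4)


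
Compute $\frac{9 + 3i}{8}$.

Divisor is real, so divide each part by 8:
= 9/8 + (3/8)i


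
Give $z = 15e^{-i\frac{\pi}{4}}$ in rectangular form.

a = r cos θ = 15 * sqrt(2)/2 = 15*sqrt(2)/2
b = r sin θ = 15 * -sqrt(2)/2 = -15*sqrt(2)/2
z = 15*sqrt(2)/2 - (15*sqrt(2)/2)i


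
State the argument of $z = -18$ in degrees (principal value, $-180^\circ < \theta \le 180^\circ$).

b = 0 and a < 0, so z lies on the negative real axis: θ = 180°


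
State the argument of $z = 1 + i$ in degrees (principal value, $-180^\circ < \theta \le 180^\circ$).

θ = arctan(b/a) = arctan(1/1) (quadrant-adjusted) = 45°


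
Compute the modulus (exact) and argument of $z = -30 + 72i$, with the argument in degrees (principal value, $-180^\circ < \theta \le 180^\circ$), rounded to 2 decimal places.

|z| = sqrt((-30)^2 + 72^2) = 78
arg(z) = arctan(b/a) = arctan(72/-30) (quadrant-adjusted) = 112.62°


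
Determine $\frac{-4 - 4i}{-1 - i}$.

Multiply numerator and denominator by conjugate (-1 + i):
= (-4 - 4i)(-1 + i) / ((-1)^2 + (-1)^2)
= (8) / 2
= 4
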